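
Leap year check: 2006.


No

Rules: divisible by 4 AND (not by 100 OR by 400)
2006 ÷ 4 = 501 remainder 2 → not divisible by 4
Not divisible by 4 → not a leap year


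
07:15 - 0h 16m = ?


Start: 435 minutes from midnight
Subtract: 16 minutes
Remaining: 435 - 16 = 419
Hours: 6, Minutes: 59

06:59


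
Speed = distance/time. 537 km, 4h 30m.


119.3 km/h

Distance: 537 km
Time: 4h 30m = 270 min = 270/60 = 9/2 hours
Speed = 537 ÷ (9/2) = 537 × 2 / 9 = 1074/9 ≈ 119.3 km/h


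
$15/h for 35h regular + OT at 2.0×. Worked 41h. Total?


Regular: 35h × $15 = $525.00
Overtime: 41 - 35 = 6h
OT pay: 6h × $15 × 2.0 = $180.00
Total = $525.00 + $180.00 = $705.00

$705.00


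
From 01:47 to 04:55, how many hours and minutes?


3h 8m

End time in minutes: 4×60 + 55 = 295
Start time in minutes: 1×60 + 47 = 107
Difference = 295 - 107 = 188 minutes
= 3 hours 8 minutes


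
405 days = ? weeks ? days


57 weeks 6 days

Weeks: 405 ÷ 7 = 57 remainder 6


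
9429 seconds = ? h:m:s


2h 37m 9s

Hours: 9429 ÷ 3600 = 2 remainder 2229
Minutes: 2229 ÷ 60 = 37 remainder 9
Seconds: 9


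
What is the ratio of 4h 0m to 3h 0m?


4:3 (1.33)

Duration 1: 240 minutes
Duration 2: 180 minutes
Ratio = 240:180
GCD = 60
Simplified = 4:3
As a decimal: 4/3 ≈ 1.33


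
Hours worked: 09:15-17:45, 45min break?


7h 45m (465 minutes)

Total time = (17×60+45) - (9×60+15)
= 1065 - 555 = 510 min
Minus break: 510 - 45 = 465 min
= 7h 45m


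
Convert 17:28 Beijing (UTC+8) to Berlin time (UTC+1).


Time difference = UTC+1 - UTC+8 = -7 hours
New hour = (17 -7) mod 24
= 10 mod 24 = 10
Minutes unchanged → 10:28

10:28


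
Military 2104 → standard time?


Hour: 21
21 - 12 = 9 → PM

9:04 PM


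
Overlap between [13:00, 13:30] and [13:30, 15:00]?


Meeting A: 780-810 (in minutes from midnight)
Meeting B: 810-900
Overlap start = max(780, 810) = 810
Overlap end = min(810, 900) = 810
Overlap = max(0, 810 - 810) = 0 min

0 minutes


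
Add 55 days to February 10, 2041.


April 6, 2041

Start: February 10, 2041
Add 55 days
February 10 → March 1: 28 - 10 + 1 = 19 days (55 - 19 = 36 left)
March 1 → April 1: 31 - 1 + 1 = 31 days (36 - 31 = 5 left)
April 1 + 5 = April 6, 2041


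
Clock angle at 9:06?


123.0°

Hour hand = 9×30 + 6×0.5 = 273.0°
Minute hand = 6×6 = 36°
Difference = |273.0 - 36| = 237.0°
Since > 180°: 360 - 237.0 = 123.0°


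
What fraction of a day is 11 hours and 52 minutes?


0.4944 (49.44%)

Total minutes: 11×60 + 52 = 712
Day = 24×60 = 1440 minutes
Fraction = 712/1440 ≈ 0.4944
As a percentage: 712/1440 × 100 ≈ 49.44%


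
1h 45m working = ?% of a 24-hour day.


Time: 105 minutes
Day: 1440 minutes
Percentage = (105/1440) × 100 ≈ 7.3%

7.3%


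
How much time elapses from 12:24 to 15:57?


End time in minutes: 15×60 + 57 = 957
Start time in minutes: 12×60 + 24 = 744
Difference = 957 - 744 = 213 minutes
= 3 hours 33 minutes

3h 33m


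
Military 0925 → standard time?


9:25 AM

Hour: 9
9 < 12 → AM


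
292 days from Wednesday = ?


Monday

Start: Wednesday (index 2)
(2 + 292) mod 7
= 294 mod 7
= 0
Index 0 → Monday


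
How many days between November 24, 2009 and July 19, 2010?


237 days

From November 24, 2009 to July 19, 2010
Rest of November 2009: 30 - 24 = 6
Full months: December 31, January 31, February 2010 28, March 31, April 30, May 31, June 30
Days into July 2010: 19
Total = 6 + 31 + 31 + 28 + 31 + 30 + 31 + 30 + 19 = 237 days


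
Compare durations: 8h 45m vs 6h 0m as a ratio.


Duration 1: 525 minutes
Duration 2: 360 minutes
Ratio = 525:360
GCD = 15
Simplified = 35:24
As a decimal: 35/24 ≈ 1.46

35:24 (1.46)


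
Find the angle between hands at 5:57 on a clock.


Hour hand = 5×30 + 57×0.5 = 178.5°
Minute hand = 57×6 = 342°
Difference = |178.5 - 342| = 163.5°

163.5°


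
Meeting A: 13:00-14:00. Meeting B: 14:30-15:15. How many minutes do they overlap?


0 minutes

Meeting A: 780-840 (in minutes from midnight)
Meeting B: 870-915
Overlap start = max(780, 870) = 870
Overlap end = min(840, 915) = 840
Overlap = max(0, 840 - 870) = 0 min


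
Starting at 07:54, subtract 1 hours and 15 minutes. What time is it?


06:39

Start: 474 minutes from midnight
Subtract: 75 minutes
Remaining: 474 - 75 = 399
Hours: 6, Minutes: 39


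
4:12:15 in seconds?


15135 seconds

Hours: 4 × 3600 = 14400
Minutes: 12 × 60 = 720
Seconds: 15
Total = 14400 + 720 + 15 = 15135


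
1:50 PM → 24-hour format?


13:50

Input: 1:50 PM
PM: 1 + 12 = 13


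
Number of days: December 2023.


31 days

Month: December (month 12)
December has 31 days


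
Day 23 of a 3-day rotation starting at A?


Shifts: A, B, C
Start: A (index 0)
Day 23: (0 + 23 - 1) mod 3
= 22 mod 3
= 1
Index 1 → shift B

Shift B


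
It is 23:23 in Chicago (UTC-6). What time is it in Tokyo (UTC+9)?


Time difference = UTC+9 - UTC-6 = +15 hours
New hour = (23 + 15) mod 24
= 38 mod 24 = 14
Minutes unchanged → 14:23; 38 ≥ 24 → next day

14:23 (next day)


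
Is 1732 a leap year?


Yes

Rules: divisible by 4 AND (not by 100 OR by 400)
1732 ÷ 4 = 433 exactly → divisible by 4
1732 ÷ 100 = 17 remainder 32 → not divisible by 100
Divisible by 4 but not by 100 → leap year


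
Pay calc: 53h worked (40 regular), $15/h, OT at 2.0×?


Regular: 40h × $15 = $600.00
Overtime: 53 - 40 = 13h
OT pay: 13h × $15 × 2.0 = $390.00
Total = $600.00 + $390.00 = $990.00

$990.00


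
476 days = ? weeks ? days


Weeks: 476 ÷ 7 = 68 remainder 0

68 weeks 0 days


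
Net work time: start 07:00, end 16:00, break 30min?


Total time = (16×60+0) - (7×60+0)
= 960 - 420 = 540 min
Minus break: 540 - 30 = 510 min
= 8h 30m

8h 30m (510 minutes)


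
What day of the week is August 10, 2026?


Monday

Zeller's congruence:
q=10, m=8, k=26, j=20
h = (10 + ⌊13×9/5⌋ + 26 + ⌊26/4⌋ + ⌊20/4⌋ - 2×20) mod 7
= (10 + 23 + 26 + 6 + 5 - 40) mod 7
= 30 mod 7 = 2
h=2 → Monday


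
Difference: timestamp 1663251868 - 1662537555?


714313 seconds (198.4 hours / 8.27 days)

Difference = 1663251868 - 1662537555 = 714313 seconds
In hours: 714313 / 3600 ≈ 198.4
In days: 714313 / 86400 ≈ 8.27


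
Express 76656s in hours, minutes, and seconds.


21h 17m 36s

Hours: 76656 ÷ 3600 = 21 remainder 1056
Minutes: 1056 ÷ 60 = 17 remainder 36
Seconds: 36


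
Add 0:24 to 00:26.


Start: 26 minutes from midnight
Add: 24 minutes
Total: 50 minutes
Hours: 50 ÷ 60 = 0 remainder 50

00:50


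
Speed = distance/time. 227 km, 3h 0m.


Distance: 227 km
Time: 3 hours
Speed = 227 / 3 ≈ 75.7 km/h

75.7 km/h


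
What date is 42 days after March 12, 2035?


Start: March 12, 2035
Add 42 days
March 12 → April 1: 31 - 12 + 1 = 20 days (42 - 20 = 22 left)
April 1 + 22 = April 23, 2035

April 23, 2035


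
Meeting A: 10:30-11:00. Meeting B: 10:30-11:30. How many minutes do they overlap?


30 minutes

Meeting A: 630-660 (in minutes from midnight)
Meeting B: 630-690
Overlap start = max(630, 630) = 630
Overlap end = min(660, 690) = 660
Overlap = max(0, 660 - 630) = 30 min


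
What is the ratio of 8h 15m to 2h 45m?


Duration 1: 495 minutes
Duration 2: 165 minutes
Ratio = 495:165
GCD = 165
Simplified = 3:1
As a decimal: 3/1 = 3.00

3:1 (3.00)


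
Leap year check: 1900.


Rules: divisible by 4 AND (not by 100 OR by 400)
1900 ÷ 4 = 475 exactly → divisible by 4
1900 ÷ 100 = 19 exactly → divisible by 100
1900 ÷ 400 = 4 remainder 300 → not divisible by 400
Divisible by 100 but not by 400 → not a leap year

No


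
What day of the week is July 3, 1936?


Friday

Zeller's congruence:
q=3, m=7, k=36, j=19
h = (3 + ⌊13×8/5⌋ + 36 + ⌊36/4⌋ + ⌊19/4⌋ - 2×19) mod 7
= (3 + 20 + 36 + 9 + 4 - 38) mod 7
= 34 mod 7 = 6
h=6 → Friday


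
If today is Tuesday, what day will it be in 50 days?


Wednesday

Start: Tuesday (index 1)
(1 + 50) mod 7
= 51 mod 7
= 2
Index 2 → Wednesday


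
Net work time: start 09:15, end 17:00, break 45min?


Total time = (17×60+0) - (9×60+15)
= 1020 - 555 = 465 min
Minus break: 465 - 45 = 420 min
= 7h 0m

7h 0m (420 minutes)


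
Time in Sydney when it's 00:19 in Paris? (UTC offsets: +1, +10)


Time difference = UTC+10 - UTC+1 = +9 hours
New hour = (0 + 9) mod 24
= 9 mod 24 = 9
Minutes unchanged → 09:19

09:19


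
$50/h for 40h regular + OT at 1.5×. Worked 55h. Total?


$3125.00

Regular: 40h × $50 = $2000.00
Overtime: 55 - 40 = 15h
OT pay: 15h × $50 × 1.5 = $1125.00
Total = $2000.00 + $1125.00 = $3125.00


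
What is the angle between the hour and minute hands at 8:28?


86.0°

Hour hand = 8×30 + 28×0.5 = 254.0°
Minute hand = 28×6 = 168°
Difference = |254.0 - 168| = 86.0°


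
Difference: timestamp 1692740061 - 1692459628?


Difference = 1692740061 - 1692459628 = 280433 seconds
In hours: 280433 / 3600 ≈ 77.9
In days: 280433 / 86400 ≈ 3.25

280433 seconds (77.9 hours / 3.25 days)


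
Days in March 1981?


Month: March (month 3)
March has 31 days

31 days


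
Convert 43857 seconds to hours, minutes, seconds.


Hours: 43857 ÷ 3600 = 12 remainder 657
Minutes: 657 ÷ 60 = 10 remainder 57
Seconds: 57

12h 10m 57s


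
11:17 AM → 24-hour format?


Input: 11:17 AM
AM hour stays: 11

11:17


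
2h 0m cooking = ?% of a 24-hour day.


8.3%

Time: 120 minutes
Day: 1440 minutes
Percentage = (120/1440) × 100 ≈ 8.3%


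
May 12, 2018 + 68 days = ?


Start: May 12, 2018
Add 68 days
May 12 → June 1: 31 - 12 + 1 = 20 days (68 - 20 = 48 left)
June 1 → July 1: 30 - 1 + 1 = 30 days (48 - 30 = 18 left)
July 1 + 18 = July 19, 2018

July 19, 2018


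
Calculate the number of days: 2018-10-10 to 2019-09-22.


347 days

From October 10, 2018 to September 22, 2019
Rest of October 2018: 31 - 10 = 21
Full months: November 30, December 31, January 31, February 2019 28, March 31, April 30, May 31, June 30, July 31, August 31
Days into September 2019: 22
Total = 21 + 30 + 31 + 31 + 28 + 31 + 30 + 31 + 30 + 31 + 31 + 22 = 347 days


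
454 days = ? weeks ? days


Weeks: 454 ÷ 7 = 64 remainder 6

64 weeks 6 days


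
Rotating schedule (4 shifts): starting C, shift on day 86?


Shift D

Shifts: A, B, C, D
Start: C (index 2)
Day 86: (2 + 86 - 1) mod 4
= 87 mod 4
= 3
Index 3 → shift D


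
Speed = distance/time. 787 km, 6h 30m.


Distance: 787 km
Time: 6h 30m = 390 min = 390/60 = 13/2 hours
Speed = 787 ÷ (13/2) = 787 × 2 / 13 = 1574/13 ≈ 121.1 km/h

121.1 km/h


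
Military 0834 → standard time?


Hour: 8
8 < 12 → AM

8:34 AM


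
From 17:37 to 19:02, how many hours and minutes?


1h 25m

End time in minutes: 19×60 + 2 = 1142
Start time in minutes: 17×60 + 37 = 1057
Difference = 1142 - 1057 = 85 minutes
= 1 hours 25 minutes


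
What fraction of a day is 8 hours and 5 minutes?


0.3368 (33.68%)

Total minutes: 8×60 + 5 = 485
Day = 24×60 = 1440 minutes
Fraction = 485/1440 ≈ 0.3368
As a percentage: 485/1440 × 100 ≈ 33.68%


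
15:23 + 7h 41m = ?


23:04

Start: 923 minutes from midnight
Add: 461 minutes
Total: 1384 minutes
Hours: 1384 ÷ 60 = 23 remainder 4


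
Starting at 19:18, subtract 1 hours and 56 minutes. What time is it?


17:22

Start: 1158 minutes from midnight
Subtract: 116 minutes
Remaining: 1158 - 116 = 1042
Hours: 17, Minutes: 22


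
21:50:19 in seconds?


Hours: 21 × 3600 = 75600
Minutes: 50 × 60 = 3000
Seconds: 19
Total = 75600 + 3000 + 19 = 78619

78619 seconds


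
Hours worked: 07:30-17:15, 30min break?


Total time = (17×60+15) - (7×60+30)
= 1035 - 450 = 585 min
Minus break: 585 - 30 = 555 min
= 9h 15m

9h 15m (555 minutes)


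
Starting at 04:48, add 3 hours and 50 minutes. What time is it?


08:38

Start: 288 minutes from midnight
Add: 230 minutes
Total: 518 minutes
Hours: 518 ÷ 60 = 8 remainder 38


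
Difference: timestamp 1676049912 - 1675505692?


544220 seconds (151.2 hours / 6.30 days)

Difference = 1676049912 - 1675505692 = 544220 seconds
In hours: 544220 / 3600 ≈ 151.2
In days: 544220 / 86400 ≈ 6.30


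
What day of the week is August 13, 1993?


Friday

Zeller's congruence:
q=13, m=8, k=93, j=19
h = (13 + ⌊13×9/5⌋ + 93 + ⌊93/4⌋ + ⌊19/4⌋ - 2×19) mod 7
= (13 + 23 + 93 + 23 + 4 - 38) mod 7
= 118 mod 7 = 6
h=6 → Friday


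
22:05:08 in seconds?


79508 seconds

Hours: 22 × 3600 = 79200
Minutes: 5 × 60 = 300
Seconds: 8
Total = 79200 + 300 + 8 = 79508


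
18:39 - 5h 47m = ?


12:52

Start: 1119 minutes from midnight
Subtract: 347 minutes
Remaining: 1119 - 347 = 772
Hours: 12, Minutes: 52


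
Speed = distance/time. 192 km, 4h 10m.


46.1 km/h

Distance: 192 km
Time: 4h 10m = 250 min = 250/60 = 25/6 hours
Speed = 192 ÷ (25/6) = 192 × 6 / 25 = 1152/25 ≈ 46.1 km/h


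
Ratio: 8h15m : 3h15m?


Duration 1: 495 minutes
Duration 2: 195 minutes
Ratio = 495:195
GCD = 15
Simplified = 33:13
As a decimal: 33/13 ≈ 2.54

33:13 (2.54)


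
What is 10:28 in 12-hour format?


10:28 AM

Hour: 10
10 < 12 → AM


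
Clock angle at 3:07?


Hour hand = 3×30 + 7×0.5 = 93.5°
Minute hand = 7×6 = 42°
Difference = |93.5 - 42| = 51.5°

51.5°


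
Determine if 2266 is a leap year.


Rules: divisible by 4 AND (not by 100 OR by 400)
2266 ÷ 4 = 566 remainder 2 → not divisible by 4
Not divisible by 4 → not a leap year

No


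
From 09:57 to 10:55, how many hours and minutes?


0h 58m

End time in minutes: 10×60 + 55 = 655
Start time in minutes: 9×60 + 57 = 597
Difference = 655 - 597 = 58 minutes
= 0 hours 58 minutes


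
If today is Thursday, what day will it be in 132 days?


Wednesday

Start: Thursday (index 3)
(3 + 132) mod 7
= 135 mod 7
= 2
Index 2 → Wednesday


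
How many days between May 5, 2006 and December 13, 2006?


222 days

From May 5, 2006 to December 13, 2006
Rest of May 2006: 31 - 5 = 26
Full months: June 30, July 31, August 31, September 30, October 31, November 30
Days into December 2006: 13
Total = 26 + 30 + 31 + 31 + 30 + 31 + 30 + 13 = 222 days


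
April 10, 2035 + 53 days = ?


Start: April 10, 2035
Add 53 days
April 10 → May 1: 30 - 10 + 1 = 21 days (53 - 21 = 32 left)
May 1 → June 1: 31 - 1 + 1 = 31 days (32 - 31 = 1 left)
June 1 + 1 = June 2, 2035

June 2, 2035


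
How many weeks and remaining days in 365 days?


52 weeks 1 days

Weeks: 365 ÷ 7 = 52 remainder 1


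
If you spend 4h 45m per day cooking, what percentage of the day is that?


19.8%

Time: 285 minutes
Day: 1440 minutes
Percentage = (285/1440) × 100 ≈ 19.8%


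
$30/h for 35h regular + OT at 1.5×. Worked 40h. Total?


$1275.00

Regular: 35h × $30 = $1050.00
Overtime: 40 - 35 = 5h
OT pay: 5h × $30 × 1.5 = $225.00
Total = $1050.00 + $225.00 = $1275.00


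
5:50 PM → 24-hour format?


Input: 5:50 PM
PM: 5 + 12 = 17

17:50


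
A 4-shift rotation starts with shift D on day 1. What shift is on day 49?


Shift D

Shifts: A, B, C, D
Start: D (index 3)
Day 49: (3 + 49 - 1) mod 4
= 51 mod 4
= 3
Index 3 → shift D


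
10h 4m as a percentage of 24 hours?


Total minutes: 10×60 + 4 = 604
Day = 24×60 = 1440 minutes
Fraction = 604/1440 ≈ 0.4194
As a percentage: 604/1440 × 100 ≈ 41.94%

0.4194 (41.94%)


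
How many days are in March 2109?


31 days

Month: March (month 3)
March has 31 days


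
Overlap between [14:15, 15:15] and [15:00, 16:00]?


15 minutes

Meeting A: 855-915 (in minutes from midnight)
Meeting B: 900-960
Overlap start = max(855, 900) = 900
Overlap end = min(915, 960) = 915
Overlap = max(0, 915 - 900) = 15 min


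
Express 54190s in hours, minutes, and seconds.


Hours: 54190 ÷ 3600 = 15 remainder 190
Minutes: 190 ÷ 60 = 3 remainder 10
Seconds: 10

15h 3m 10s


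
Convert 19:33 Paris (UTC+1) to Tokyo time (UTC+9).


Time difference = UTC+9 - UTC+1 = +8 hours
New hour = (19 + 8) mod 24
= 27 mod 24 = 3
Minutes unchanged → 03:33; 27 ≥ 24 → next day

03:33 (next day)


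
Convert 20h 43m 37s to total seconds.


74617 seconds

Hours: 20 × 3600 = 72000
Minutes: 43 × 60 = 2580
Seconds: 37
Total = 72000 + 2580 + 37 = 74617


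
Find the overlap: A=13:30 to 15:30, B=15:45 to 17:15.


Meeting A: 810-930 (in minutes from midnight)
Meeting B: 945-1035
Overlap start = max(810, 945) = 945
Overlap end = min(930, 1035) = 930
Overlap = max(0, 930 - 945) = 0 min

0 minutes


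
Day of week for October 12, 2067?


Wednesday

Zeller's congruence:
q=12, m=10, k=67, j=20
h = (12 + ⌊13×11/5⌋ + 67 + ⌊67/4⌋ + ⌊20/4⌋ - 2×20) mod 7
= (12 + 28 + 67 + 16 + 5 - 40) mod 7
= 88 mod 7 = 4
h=4 → Wednesday


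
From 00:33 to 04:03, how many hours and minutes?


3h 30m

End time in minutes: 4×60 + 3 = 243
Start time in minutes: 0×60 + 33 = 33
Difference = 243 - 33 = 210 minutes
= 3 hours 30 minutes


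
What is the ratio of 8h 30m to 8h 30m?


Duration 1: 510 minutes
Duration 2: 510 minutes
Ratio = 510:510
GCD = 510
Simplified = 1:1
As a decimal: 1/1 = 1.00

1:1 (1.00)


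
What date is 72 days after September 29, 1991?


December 10, 1991

Start: September 29, 1991
Add 72 days
September 29 → October 1: 30 - 29 + 1 = 2 days (72 - 2 = 70 left)
October 1 → November 1: 31 - 1 + 1 = 31 days (70 - 31 = 39 left)
November 1 → December 1: 30 - 1 + 1 = 30 days (39 - 30 = 9 left)
December 1 + 9 = December 10, 1991


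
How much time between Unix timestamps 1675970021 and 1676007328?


37307 seconds (10.4 hours / 0.43 days)

Difference = 1676007328 - 1675970021 = 37307 seconds
In hours: 37307 / 3600 ≈ 10.4
In days: 37307 / 86400 ≈ 0.43


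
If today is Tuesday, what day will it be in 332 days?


Start: Tuesday (index 1)
(1 + 332) mod 7
= 333 mod 7
= 4
Index 4 → Friday

Friday


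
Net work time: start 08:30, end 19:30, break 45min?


Total time = (19×60+30) - (8×60+30)
= 1170 - 510 = 660 min
Minus break: 660 - 45 = 615 min
= 10h 15m

10h 15m (615 minutes)


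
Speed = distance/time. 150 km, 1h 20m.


112.5 km/h

Distance: 150 km
Time: 1h 20m = 80 min = 80/60 = 4/3 hours
Speed = 150 ÷ (4/3) = 150 × 3 / 4 = 450/4 = 112.5 km/h


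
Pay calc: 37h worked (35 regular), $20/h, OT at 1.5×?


$760.00

Regular: 35h × $20 = $700.00
Overtime: 37 - 35 = 2h
OT pay: 2h × $20 × 1.5 = $60.00
Total = $700.00 + $60.00 = $760.00


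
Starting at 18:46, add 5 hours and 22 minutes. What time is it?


00:08 (next day)

Start: 1126 minutes from midnight
Add: 322 minutes
Total: 1448 minutes
Hours: 1448 ÷ 60 = 24 remainder 8
24 ≥ 24 → 24 - 24 = 0 (next day)


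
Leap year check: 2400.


Yes

Rules: divisible by 4 AND (not by 100 OR by 400)
2400 ÷ 4 = 600 exactly → divisible by 4
2400 ÷ 100 = 24 exactly → divisible by 100
2400 ÷ 400 = 6 exactly → divisible by 400
Divisible by 400 → leap year


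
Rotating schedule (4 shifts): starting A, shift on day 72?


Shifts: A, B, C, D
Start: A (index 0)
Day 72: (0 + 72 - 1) mod 4
= 71 mod 4
= 3
Index 3 → shift D

Shift D


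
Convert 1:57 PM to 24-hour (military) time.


Input: 1:57 PM
PM: 1 + 12 = 13

13:57


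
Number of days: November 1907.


30 days

Month: November (month 11)
November has 30 days


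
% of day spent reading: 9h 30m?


39.6%

Time: 570 minutes
Day: 1440 minutes
Percentage = (570/1440) × 100 ≈ 39.6%


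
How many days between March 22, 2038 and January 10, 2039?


From March 22, 2038 to January 10, 2039
Rest of March 2038: 31 - 22 = 9
Full months: April 30, May 31, June 30, July 31, August 31, September 30, October 31, November 30, December 31
Days into January 2039: 10
Total = 9 + 30 + 31 + 30 + 31 + 31 + 30 + 31 + 30 + 31 + 10 = 294 days

294 days


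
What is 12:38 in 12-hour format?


12:38 PM

Hour: 12
12 → 12 PM (noon)


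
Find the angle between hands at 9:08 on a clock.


Hour hand = 9×30 + 8×0.5 = 274.0°
Minute hand = 8×6 = 48°
Difference = |274.0 - 48| = 226.0°
Since > 180°: 360 - 226.0 = 134.0°

134.0°


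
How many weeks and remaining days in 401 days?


57 weeks 2 days

Weeks: 401 ÷ 7 = 57 remainder 2


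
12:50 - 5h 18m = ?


Start: 770 minutes from midnight
Subtract: 318 minutes
Remaining: 770 - 318 = 452
Hours: 7, Minutes: 32

07:32


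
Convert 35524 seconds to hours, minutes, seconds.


Hours: 35524 ÷ 3600 = 9 remainder 3124
Minutes: 3124 ÷ 60 = 52 remainder 4
Seconds: 4

9h 52m 4s


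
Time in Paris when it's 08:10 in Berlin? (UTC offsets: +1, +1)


08:10

Time difference = UTC+1 - UTC+1 = +0 hours
New hour = (8 + 0) mod 24
= 8 mod 24 = 8
Minutes unchanged → 08:10


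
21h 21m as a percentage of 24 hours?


0.8896 (88.96%)

Total minutes: 21×60 + 21 = 1281
Day = 24×60 = 1440 minutes
Fraction = 1281/1440 ≈ 0.8896
As a percentage: 1281/1440 × 100 ≈ 88.96%


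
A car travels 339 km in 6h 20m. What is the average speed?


53.5 km/h

Distance: 339 km
Time: 6h 20m = 380 min = 380/60 = 19/3 hours
Speed = 339 ÷ (19/3) = 339 × 3 / 19 = 1017/19 ≈ 53.5 km/h


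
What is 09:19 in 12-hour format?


Hour: 9
9 < 12 → AM

9:19 AM


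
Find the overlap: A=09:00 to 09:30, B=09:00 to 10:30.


30 minutes

Meeting A: 540-570 (in minutes from midnight)
Meeting B: 540-630
Overlap start = max(540, 540) = 540
Overlap end = min(570, 630) = 570
Overlap = max(0, 570 - 540) = 30 min


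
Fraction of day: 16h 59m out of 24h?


Total minutes: 16×60 + 59 = 1019
Day = 24×60 = 1440 minutes
Fraction = 1019/1440 ≈ 0.7076
As a percentage: 1019/1440 × 100 ≈ 70.76%

0.7076 (70.76%)


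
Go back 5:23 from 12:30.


Start: 750 minutes from midnight
Subtract: 323 minutes
Remaining: 750 - 323 = 427
Hours: 7, Minutes: 7

07:07


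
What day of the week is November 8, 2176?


Friday

Zeller's congruence:
q=8, m=11, k=76, j=21
h = (8 + ⌊13×12/5⌋ + 76 + ⌊76/4⌋ + ⌊21/4⌋ - 2×21) mod 7
= (8 + 31 + 76 + 19 + 5 - 42) mod 7
= 97 mod 7 = 6
h=6 → Friday


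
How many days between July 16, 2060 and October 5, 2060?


From July 16, 2060 to October 5, 2060
Rest of July 2060: 31 - 16 = 15
Full months: August 31, September 30
Days into October 2060: 5
Total = 15 + 31 + 30 + 5 = 81 days

81 days


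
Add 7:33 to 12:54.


Start: 774 minutes from midnight
Add: 453 minutes
Total: 1227 minutes
Hours: 1227 ÷ 60 = 20 remainder 27

20:27


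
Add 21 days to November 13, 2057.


December 4, 2057

Start: November 13, 2057
Add 21 days
November 13 → December 1: 30 - 13 + 1 = 18 days (21 - 18 = 3 left)
December 1 + 3 = December 4, 2057


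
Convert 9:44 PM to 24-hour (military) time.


Input: 9:44 PM
PM: 9 + 12 = 21

21:44


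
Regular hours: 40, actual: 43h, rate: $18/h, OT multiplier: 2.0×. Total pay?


$828.00

Regular: 40h × $18 = $720.00
Overtime: 43 - 40 = 3h
OT pay: 3h × $18 × 2.0 = $108.00
Total = $720.00 + $108.00 = $828.00


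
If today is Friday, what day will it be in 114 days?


Start: Friday (index 4)
(4 + 114) mod 7
= 118 mod 7
= 6
Index 6 → Sunday

Sunday


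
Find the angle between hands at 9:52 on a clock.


16.0°

Hour hand = 9×30 + 52×0.5 = 296.0°
Minute hand = 52×6 = 312°
Difference = |296.0 - 312| = 16.0°


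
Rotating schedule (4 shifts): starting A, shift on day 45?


Shifts: A, B, C, D
Start: A (index 0)
Day 45: (0 + 45 - 1) mod 4
= 44 mod 4
= 0
Index 0 → shift A

Shift A


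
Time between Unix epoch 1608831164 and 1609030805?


Difference = 1609030805 - 1608831164 = 199641 seconds
In hours: 199641 / 3600 ≈ 55.5
In days: 199641 / 86400 ≈ 2.31

199641 seconds (55.5 hours / 2.31 days)


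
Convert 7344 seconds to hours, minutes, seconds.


2h 2m 24s

Hours: 7344 ÷ 3600 = 2 remainder 144
Minutes: 144 ÷ 60 = 2 remainder 24
Seconds: 24


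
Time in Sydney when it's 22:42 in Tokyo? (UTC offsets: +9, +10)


Time difference = UTC+10 - UTC+9 = +1 hours
New hour = (22 + 1) mod 24
= 23 mod 24 = 23
Minutes unchanged → 23:42

23:42


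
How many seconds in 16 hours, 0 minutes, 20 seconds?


Hours: 16 × 3600 = 57600
Minutes: 0 × 60 = 0
Seconds: 20
Total = 57600 + 0 + 20 = 57620

57620 seconds


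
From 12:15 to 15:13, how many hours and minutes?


End time in minutes: 15×60 + 13 = 913
Start time in minutes: 12×60 + 15 = 735
Difference = 913 - 735 = 178 minutes
= 2 hours 58 minutes

2h 58m


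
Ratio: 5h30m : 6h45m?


Duration 1: 330 minutes
Duration 2: 405 minutes
Ratio = 330:405
GCD = 15
Simplified = 22:27
As a decimal: 22/27 ≈ 0.81

22:27 (0.81)


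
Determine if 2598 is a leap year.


Rules: divisible by 4 AND (not by 100 OR by 400)
2598 ÷ 4 = 649 remainder 2 → not divisible by 4
Not divisible by 4 → not a leap year

No


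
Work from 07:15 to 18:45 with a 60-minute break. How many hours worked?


Total time = (18×60+45) - (7×60+15)
= 1125 - 435 = 690 min
Minus break: 690 - 60 = 630 min
= 10h 30m

10h 30m (630 minutes)


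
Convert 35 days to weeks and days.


Weeks: 35 ÷ 7 = 5 remainder 0

5 weeks 0 days


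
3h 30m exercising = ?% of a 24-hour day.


14.6%

Time: 210 minutes
Day: 1440 minutes
Percentage = (210/1440) × 100 ≈ 14.6%


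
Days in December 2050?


Month: December (month 12)
December has 31 days

31 days


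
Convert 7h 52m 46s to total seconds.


Hours: 7 × 3600 = 25200
Minutes: 52 × 60 = 3120
Seconds: 46
Total = 25200 + 3120 + 46 = 28366

28366 seconds


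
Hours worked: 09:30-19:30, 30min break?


Total time = (19×60+30) - (9×60+30)
= 1170 - 570 = 600 min
Minus break: 600 - 30 = 570 min
= 9h 30m

9h 30m (570 minutes)


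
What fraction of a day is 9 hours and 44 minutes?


0.4056 (40.56%)

Total minutes: 9×60 + 44 = 584
Day = 24×60 = 1440 minutes
Fraction = 584/1440 ≈ 0.4056
As a percentage: 584/1440 × 100 ≈ 40.56%


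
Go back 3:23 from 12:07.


08:44

Start: 727 minutes from midnight
Subtract: 203 minutes
Remaining: 727 - 203 = 524
Hours: 8, Minutes: 44


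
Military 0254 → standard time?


Hour: 2
2 < 12 → AM

2:54 AM


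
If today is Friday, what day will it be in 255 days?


Start: Friday (index 4)
(4 + 255) mod 7
= 259 mod 7
= 0
Index 0 → Monday

Monday


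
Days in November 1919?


Month: November (month 11)
November has 30 days

30 days


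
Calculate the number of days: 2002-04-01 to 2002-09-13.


From April 1, 2002 to September 13, 2002
Rest of April 2002: 30 - 1 = 29
Full months: May 31, June 30, July 31, August 31
Days into September 2002: 13
Total = 29 + 31 + 30 + 31 + 31 + 13 = 165 days

165 days


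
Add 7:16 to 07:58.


15:14

Start: 478 minutes from midnight
Add: 436 minutes
Total: 914 minutes
Hours: 914 ÷ 60 = 15 remainder 14


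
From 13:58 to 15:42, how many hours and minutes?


1h 44m

End time in minutes: 15×60 + 42 = 942
Start time in minutes: 13×60 + 58 = 838
Difference = 942 - 838 = 104 minutes
= 1 hours 44 minutes


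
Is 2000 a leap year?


Rules: divisible by 4 AND (not by 100 OR by 400)
2000 ÷ 4 = 500 exactly → divisible by 4
2000 ÷ 100 = 20 exactly → divisible by 100
2000 ÷ 400 = 5 exactly → divisible by 400
Divisible by 400 → leap year

Yes


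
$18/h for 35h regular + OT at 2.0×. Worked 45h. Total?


Regular: 35h × $18 = $630.00
Overtime: 45 - 35 = 10h
OT pay: 10h × $18 × 2.0 = $360.00
Total = $630.00 + $360.00 = $990.00

$990.00


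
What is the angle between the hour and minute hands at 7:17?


116.5°

Hour hand = 7×30 + 17×0.5 = 218.5°
Minute hand = 17×6 = 102°
Difference = |218.5 - 102| = 116.5°


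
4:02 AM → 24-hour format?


04:02

Input: 4:02 AM
AM hour stays: 4


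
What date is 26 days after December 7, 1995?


Start: December 7, 1995
Add 26 days
December 7 → January 1: 31 - 7 + 1 = 25 days (26 - 25 = 1 left)
January 1 + 1 = January 2, 1996

January 2, 1996


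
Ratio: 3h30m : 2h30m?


7:5 (1.40)

Duration 1: 210 minutes
Duration 2: 150 minutes
Ratio = 210:150
GCD = 30
Simplified = 7:5
As a decimal: 7/5 = 1.40


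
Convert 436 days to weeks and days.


Weeks: 436 ÷ 7 = 62 remainder 2

62 weeks 2 days


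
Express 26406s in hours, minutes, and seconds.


7h 20m 6s

Hours: 26406 ÷ 3600 = 7 remainder 1206
Minutes: 1206 ÷ 60 = 20 remainder 6
Seconds: 6


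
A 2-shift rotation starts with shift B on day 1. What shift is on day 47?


Shift B

Shifts: A, B
Start: B (index 1)
Day 47: (1 + 47 - 1) mod 2
= 47 mod 2
= 1
Index 1 → shift B


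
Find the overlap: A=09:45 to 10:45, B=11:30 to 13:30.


0 minutes

Meeting A: 585-645 (in minutes from midnight)
Meeting B: 690-810
Overlap start = max(585, 690) = 690
Overlap end = min(645, 810) = 645
Overlap = max(0, 645 - 690) = 0 min


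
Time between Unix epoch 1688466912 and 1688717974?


251062 seconds (69.7 hours / 2.91 days)

Difference = 1688717974 - 1688466912 = 251062 seconds
In hours: 251062 / 3600 ≈ 69.7
In days: 251062 / 86400 ≈ 2.91


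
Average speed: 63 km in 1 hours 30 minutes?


Distance: 63 km
Time: 1h 30m = 90 min = 90/60 = 3/2 hours
Speed = 63 ÷ (3/2) = 63 × 2 / 3 = 126/3 = 42.0 km/h

42.0 km/h


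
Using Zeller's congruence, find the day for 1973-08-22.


Wednesday

Zeller's congruence:
q=22, m=8, k=73, j=19
h = (22 + ⌊13×9/5⌋ + 73 + ⌊73/4⌋ + ⌊19/4⌋ - 2×19) mod 7
= (22 + 23 + 73 + 18 + 4 - 38) mod 7
= 102 mod 7 = 4
h=4 → Wednesday


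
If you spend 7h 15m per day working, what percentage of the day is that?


Time: 435 minutes
Day: 1440 minutes
Percentage = (435/1440) × 100 ≈ 30.2%

30.2%


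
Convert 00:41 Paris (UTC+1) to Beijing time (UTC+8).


07:41

Time difference = UTC+8 - UTC+1 = +7 hours
New hour = (0 + 7) mod 24
= 7 mod 24 = 7
Minutes unchanged → 07:41


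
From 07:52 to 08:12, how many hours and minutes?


End time in minutes: 8×60 + 12 = 492
Start time in minutes: 7×60 + 52 = 472
Difference = 492 - 472 = 20 minutes
= 0 hours 20 minutes

0h 20m


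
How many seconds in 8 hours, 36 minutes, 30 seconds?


30990 seconds

Hours: 8 × 3600 = 28800
Minutes: 36 × 60 = 2160
Seconds: 30
Total = 28800 + 2160 + 30 = 30990


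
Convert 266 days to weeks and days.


Weeks: 266 ÷ 7 = 38 remainder 0

38 weeks 0 days


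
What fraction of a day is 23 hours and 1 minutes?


0.9590 (95.90%)

Total minutes: 23×60 + 1 = 1381
Day = 24×60 = 1440 minutes
Fraction = 1381/1440 ≈ 0.9590
As a percentage: 1381/1440 × 100 ≈ 95.90%


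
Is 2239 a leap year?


Rules: divisible by 4 AND (not by 100 OR by 400)
2239 ÷ 4 = 559 remainder 3 → not divisible by 4
Not divisible by 4 → not a leap year

No


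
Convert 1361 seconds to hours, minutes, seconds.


0h 22m 41s

Hours: 1361 ÷ 3600 = 0 remainder 1361
Minutes: 1361 ÷ 60 = 22 remainder 41
Seconds: 41


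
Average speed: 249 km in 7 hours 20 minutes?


Distance: 249 km
Time: 7h 20m = 440 min = 440/60 = 22/3 hours
Speed = 249 ÷ (22/3) = 249 × 3 / 22 = 747/22 ≈ 34.0 km/h

34.0 km/h


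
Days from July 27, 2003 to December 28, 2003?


154 days

From July 27, 2003 to December 28, 2003
Rest of July 2003: 31 - 27 = 4
Full months: August 31, September 30, October 31, November 30
Days into December 2003: 28
Total = 4 + 31 + 30 + 31 + 30 + 28 = 154 days


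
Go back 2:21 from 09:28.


07:07

Start: 568 minutes from midnight
Subtract: 141 minutes
Remaining: 568 - 141 = 427
Hours: 7, Minutes: 7


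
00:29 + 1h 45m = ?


02:14

Start: 29 minutes from midnight
Add: 105 minutes
Total: 134 minutes
Hours: 134 ÷ 60 = 2 remainder 14


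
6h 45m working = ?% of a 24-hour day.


28.1%

Time: 405 minutes
Day: 1440 minutes
Percentage = (405/1440) × 100 ≈ 28.1%


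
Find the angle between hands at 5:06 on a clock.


Hour hand = 5×30 + 6×0.5 = 153.0°
Minute hand = 6×6 = 36°
Difference = |153.0 - 36| = 117.0°

117.0°


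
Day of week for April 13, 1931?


Zeller's congruence:
q=13, m=4, k=31, j=19
h = (13 + ⌊13×5/5⌋ + 31 + ⌊31/4⌋ + ⌊19/4⌋ - 2×19) mod 7
= (13 + 13 + 31 + 7 + 4 - 38) mod 7
= 30 mod 7 = 2
h=2 → Monday

Monday


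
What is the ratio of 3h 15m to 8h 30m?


Duration 1: 195 minutes
Duration 2: 510 minutes
Ratio = 195:510
GCD = 15
Simplified = 13:34
As a decimal: 13/34 ≈ 0.38

13:34 (0.38)


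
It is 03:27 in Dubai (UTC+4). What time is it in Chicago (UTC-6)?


17:27 (previous day)

Time difference = UTC-6 - UTC+4 = -10 hours
New hour = (3 -10) mod 24
= -7 mod 24 = 17
Minutes unchanged → 17:27; -7 < 0 → previous day


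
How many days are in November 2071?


30 days

Month: November (month 11)
November has 30 days


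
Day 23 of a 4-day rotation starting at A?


Shift C

Shifts: A, B, C, D
Start: A (index 0)
Day 23: (0 + 23 - 1) mod 4
= 22 mod 4
= 2
Index 2 → shift C


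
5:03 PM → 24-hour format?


17:03

Input: 5:03 PM
PM: 5 + 12 = 17


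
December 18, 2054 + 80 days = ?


March 8, 2055

Start: December 18, 2054
Add 80 days
December 18 → January 1: 31 - 18 + 1 = 14 days (80 - 14 = 66 left)
January 1 → February 1: 31 - 1 + 1 = 31 days (66 - 31 = 35 left)
February 1 → March 1: 28 - 1 + 1 = 28 days (35 - 28 = 7 left)
March 1 + 7 = March 8, 2055


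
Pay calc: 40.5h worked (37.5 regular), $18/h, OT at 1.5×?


$756.00

Regular: 37.5h × $18 = $675.00
Overtime: 40.5 - 37.5 = 3.0h
OT pay: 3.0h × $18 × 1.5 = $81.00
Total = $675.00 + $81.00 = $756.00


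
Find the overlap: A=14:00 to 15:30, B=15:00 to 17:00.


30 minutes

Meeting A: 840-930 (in minutes from midnight)
Meeting B: 900-1020
Overlap start = max(840, 900) = 900
Overlap end = min(930, 1020) = 930
Overlap = max(0, 930 - 900) = 30 min


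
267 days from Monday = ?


Tuesday

Start: Monday (index 0)
(0 + 267) mod 7
= 267 mod 7
= 1
Index 1 → Tuesday


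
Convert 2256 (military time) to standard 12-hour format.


Hour: 22
22 - 12 = 10 → PM

10:56 PM


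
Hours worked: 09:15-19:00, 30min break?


9h 15m (555 minutes)

Total time = (19×60+0) - (9×60+15)
= 1140 - 555 = 585 min
Minus break: 585 - 30 = 555 min
= 9h 15m


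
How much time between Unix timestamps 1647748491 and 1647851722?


103231 seconds (28.7 hours / 1.19 days)

Difference = 1647851722 - 1647748491 = 103231 seconds
In hours: 103231 / 3600 ≈ 28.7
In days: 103231 / 86400 ≈ 1.19


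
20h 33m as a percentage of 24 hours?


0.8563 (85.63%)

Total minutes: 20×60 + 33 = 1233
Day = 24×60 = 1440 minutes
Fraction = 1233/1440 ≈ 0.8563
As a percentage: 1233/1440 × 100 ≈ 85.63%


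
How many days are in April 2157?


30 days

Month: April (month 4)
April has 30 days


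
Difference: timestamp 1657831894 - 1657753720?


Difference = 1657831894 - 1657753720 = 78174 seconds
In hours: 78174 / 3600 ≈ 21.7
In days: 78174 / 86400 ≈ 0.90

78174 seconds (21.7 hours / 0.90 days)


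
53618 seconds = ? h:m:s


14h 53m 38s

Hours: 53618 ÷ 3600 = 14 remainder 3218
Minutes: 3218 ÷ 60 = 53 remainder 38
Seconds: 38


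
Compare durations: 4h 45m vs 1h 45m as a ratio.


Duration 1: 285 minutes
Duration 2: 105 minutes
Ratio = 285:105
GCD = 15
Simplified = 19:7
As a decimal: 19/7 ≈ 2.71

19:7 (2.71)


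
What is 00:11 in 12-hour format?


Hour: 0
0 → 12 AM (midnight)

12:11 AM


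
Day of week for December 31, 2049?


Zeller's congruence:
q=31, m=12, k=49, j=20
h = (31 + ⌊13×13/5⌋ + 49 + ⌊49/4⌋ + ⌊20/4⌋ - 2×20) mod 7
= (31 + 33 + 49 + 12 + 5 - 40) mod 7
= 90 mod 7 = 6
h=6 → Friday

Friday


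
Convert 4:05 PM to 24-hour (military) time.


Input: 4:05 PM
PM: 4 + 12 = 16

16:05


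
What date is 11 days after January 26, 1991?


February 6, 1991

Start: January 26, 1991
Add 11 days
January 26 → February 1: 31 - 26 + 1 = 6 days (11 - 6 = 5 left)
February 1 + 5 = February 6, 1991


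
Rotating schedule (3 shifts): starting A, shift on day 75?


Shift C

Shifts: A, B, C
Start: A (index 0)
Day 75: (0 + 75 - 1) mod 3
= 74 mod 3
= 2
Index 2 → shift C


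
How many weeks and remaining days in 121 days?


Weeks: 121 ÷ 7 = 17 remainder 2

17 weeks 2 days


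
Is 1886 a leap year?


Rules: divisible by 4 AND (not by 100 OR by 400)
1886 ÷ 4 = 471 remainder 2 → not divisible by 4
Not divisible by 4 → not a leap year

No


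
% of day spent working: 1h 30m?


Time: 90 minutes
Day: 1440 minutes
Percentage = (90/1440) × 100 ≈ 6.3%

6.3%


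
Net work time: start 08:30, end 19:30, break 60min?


Total time = (19×60+30) - (8×60+30)
= 1170 - 510 = 660 min
Minus break: 660 - 60 = 600 min
= 10h 0m

10h 0m (600 minutes)


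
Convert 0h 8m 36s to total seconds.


Hours: 0 × 3600 = 0
Minutes: 8 × 60 = 480
Seconds: 36
Total = 0 + 480 + 36 = 516

516 seconds


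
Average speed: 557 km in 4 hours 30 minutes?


Distance: 557 km
Time: 4h 30m = 270 min = 270/60 = 9/2 hours
Speed = 557 ÷ (9/2) = 557 × 2 / 9 = 1114/9 ≈ 123.8 km/h

123.8 km/h


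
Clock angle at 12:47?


101.5°

Hour hand (12 ≡ 0 on the dial): 0×30 + 47×0.5 = 23.5°
Minute hand = 47×6 = 282°
Difference = |23.5 - 282| = 258.5°
Since > 180°: 360 - 258.5 = 101.5°


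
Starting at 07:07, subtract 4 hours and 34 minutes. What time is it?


Start: 427 minutes from midnight
Subtract: 274 minutes
Remaining: 427 - 274 = 153
Hours: 2, Minutes: 33

02:33


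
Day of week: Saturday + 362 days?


Thursday

Start: Saturday (index 5)
(5 + 362) mod 7
= 367 mod 7
= 3
Index 3 → Thursday


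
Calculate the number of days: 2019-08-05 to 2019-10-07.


From August 5, 2019 to October 7, 2019
Rest of August 2019: 31 - 5 = 26
Full months: September 30
Days into October 2019: 7
Total = 26 + 30 + 7 = 63 days

63 days


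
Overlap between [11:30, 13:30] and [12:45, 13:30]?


Meeting A: 690-810 (in minutes from midnight)
Meeting B: 765-810
Overlap start = max(690, 765) = 765
Overlap end = min(810, 810) = 810
Overlap = max(0, 810 - 765) = 45 min

45 minutes


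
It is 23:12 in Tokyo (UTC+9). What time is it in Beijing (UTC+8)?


Time difference = UTC+8 - UTC+9 = -1 hours
New hour = (23 -1) mod 24
= 22 mod 24 = 22
Minutes unchanged → 22:12

22:12


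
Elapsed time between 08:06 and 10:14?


2h 8m

End time in minutes: 10×60 + 14 = 614
Start time in minutes: 8×60 + 6 = 486
Difference = 614 - 486 = 128 minutes
= 2 hours 8 minutes


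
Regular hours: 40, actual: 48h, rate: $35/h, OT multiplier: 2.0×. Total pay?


$1960.00

Regular: 40h × $35 = $1400.00
Overtime: 48 - 40 = 8h
OT pay: 8h × $35 × 2.0 = $560.00
Total = $1400.00 + $560.00 = $1960.00


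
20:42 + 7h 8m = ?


Start: 1242 minutes from midnight
Add: 428 minutes
Total: 1670 minutes
Hours: 1670 ÷ 60 = 27 remainder 50
27 ≥ 24 → 27 - 24 = 3 (next day)

03:50 (next day)


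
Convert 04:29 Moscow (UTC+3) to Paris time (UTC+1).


02:29

Time difference = UTC+1 - UTC+3 = -2 hours
New hour = (4 -2) mod 24
= 2 mod 24 = 2
Minutes unchanged → 02:29


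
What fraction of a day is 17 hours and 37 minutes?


Total minutes: 17×60 + 37 = 1057
Day = 24×60 = 1440 minutes
Fraction = 1057/1440 ≈ 0.7340
As a percentage: 1057/1440 × 100 ≈ 73.40%

0.7340 (73.40%)


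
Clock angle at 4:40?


100.0°

Hour hand = 4×30 + 40×0.5 = 140.0°
Minute hand = 40×6 = 240°
Difference = |140.0 - 240| = 100.0°


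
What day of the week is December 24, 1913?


Wednesday

Zeller's congruence:
q=24, m=12, k=13, j=19
h = (24 + ⌊13×13/5⌋ + 13 + ⌊13/4⌋ + ⌊19/4⌋ - 2×19) mod 7
= (24 + 33 + 13 + 3 + 4 - 38) mod 7
= 39 mod 7 = 4
h=4 → Wednesday
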